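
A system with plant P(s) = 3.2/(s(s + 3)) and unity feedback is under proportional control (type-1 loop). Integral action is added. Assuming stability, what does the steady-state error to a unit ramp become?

The integrator raises the loop to type 2, so K_v → ∞ and e_ss to a ramp is zero.

0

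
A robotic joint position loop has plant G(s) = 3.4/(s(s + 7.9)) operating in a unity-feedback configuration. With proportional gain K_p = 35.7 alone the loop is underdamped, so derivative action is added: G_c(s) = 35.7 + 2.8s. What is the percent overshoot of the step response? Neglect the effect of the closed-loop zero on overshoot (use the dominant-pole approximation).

1.73%

Forward path: (35.7 + 2.8s)·3.4/(s(s+7.9)). The closed-loop characteristic equation is s² + (7.9 + 3.4·2.8)s + 3.4·35.7 = 0.
That is s² + 17.42s + 121.4 = 0, so ω_n = 11.02 rad/s and ζ = 17.42/(2·11.02) = 0.7906.
%OS = 100·exp(−πζ/√(1−ζ²)) = 1.73%.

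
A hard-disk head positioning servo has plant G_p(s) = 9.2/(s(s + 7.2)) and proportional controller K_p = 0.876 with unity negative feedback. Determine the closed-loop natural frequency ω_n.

ω_n = 2.84 rad/s

1 + K_p·G_p(s) = 0 gives s² + 7.2s + 8.059 = 0.
So ω_n² = 8.059 ⇒ ω_n = 2.839 rad/s, and ζ = 7.2/(2ω_n) = 1.27.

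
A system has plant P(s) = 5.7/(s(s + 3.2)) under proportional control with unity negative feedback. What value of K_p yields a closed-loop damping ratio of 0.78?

Closed-loop characteristic equation: s² + 3.2s + K_p·5.7 = 0.
So ω_n = √(5.7K_p) and 2ζω_n = 3.2, giving ζ = 3.2/(2√(5.7K_p)).
Setting ζ = 0.78: √(5.7K_p) = 3.2/(2·0.78) = 2.051, so K_p = 4.208/5.7 = 0.738.

K_p = 0.738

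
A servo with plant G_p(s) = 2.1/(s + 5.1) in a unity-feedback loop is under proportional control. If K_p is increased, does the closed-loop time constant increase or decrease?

decrease

Closed-loop pole is at s = −(5.1+K_p·2.1); larger K_p moves it further left, so τ = 1/(5.1+K_p·2.1) decreases.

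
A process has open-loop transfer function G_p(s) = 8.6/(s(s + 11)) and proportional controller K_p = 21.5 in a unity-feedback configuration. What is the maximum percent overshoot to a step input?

From 1 + K_pG_p(s) = 0: s² + 11s + 184.9 = 0 ⇒ ω_n = 13.6, ζ = 0.4045.
%OS = 100·exp(−πζ/√(1−ζ²)) = 100·exp(−π·0.4045/√0.8364) = 24.9%.

24.9%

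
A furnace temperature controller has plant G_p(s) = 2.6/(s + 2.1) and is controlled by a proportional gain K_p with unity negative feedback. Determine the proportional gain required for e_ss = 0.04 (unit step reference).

For a type-0 loop with proportional control, e_ss = 1/(1 + K_p·G_p(0)).
G_p(0) = 1.238. Require 1/(1 + K_p·1.238) = 0.04, so 1 + 1.238·K_p = 25.
K_p = (25 − 1)/1.238 = 19.4.

K_p = 19.4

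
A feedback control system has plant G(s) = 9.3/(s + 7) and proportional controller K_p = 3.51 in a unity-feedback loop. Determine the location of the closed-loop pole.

Closed-loop transfer function: T(s) = K_p·G(s)/(1 + K_p·G(s)) = 32.64/(s + 7 + 32.64) = 32.64/(s + 39.64).
The closed-loop pole is at s = −39.64.

s = -39.64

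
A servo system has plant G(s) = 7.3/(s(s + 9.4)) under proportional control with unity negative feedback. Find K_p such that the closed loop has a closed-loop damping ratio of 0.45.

Closed-loop characteristic equation: s² + 9.4s + K_p·7.3 = 0.
So ω_n = √(7.3K_p) and 2ζω_n = 9.4, giving ζ = 9.4/(2√(7.3K_p)).
Setting ζ = 0.45: √(7.3K_p) = 9.4/(2·0.45) = 10.44, so K_p = 109.1/7.3 = 14.9.

K_p = 14.9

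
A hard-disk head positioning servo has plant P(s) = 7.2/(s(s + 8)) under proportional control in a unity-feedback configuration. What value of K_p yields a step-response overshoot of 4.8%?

From %OS = 100·exp(−πζ/√(1−ζ²)) = 4.8%, ζ = −ln(0.048)/√(π²+ln²(0.048)) = 0.695.
Characteristic equation s² + 8s + 7.2K_p = 0 gives ζ = 8/(2√(7.2K_p)).
Setting ζ = 0.695: √(7.2K_p) = 8/(2·0.695) = 5.756, so K_p = 33.13/7.2 = 4.6.

K_p = 4.6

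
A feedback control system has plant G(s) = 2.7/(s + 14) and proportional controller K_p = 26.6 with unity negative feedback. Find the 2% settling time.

Closed-loop transfer function: T(s) = K_p·G(s)/(1 + K_p·G(s)) = 71.82/(s + 14 + 71.82) = 71.82/(s + 85.82).
Time constant τ = 1/85.82 = 0.01165 s, so the 2% settling time is about 4τ = 0.0466 s.

T_s ≈ 0.0466 s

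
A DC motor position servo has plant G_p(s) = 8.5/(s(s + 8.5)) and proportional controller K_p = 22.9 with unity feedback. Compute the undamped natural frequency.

With unity feedback the closed-loop characteristic equation is s² + 8.5s + 22.9·8.5 = s² + 8.5s + 194.6 = 0.
So ω_n² = 194.6 ⇒ ω_n = 13.95 rad/s, and ζ = 8.5/(2ω_n) = 0.305.

ω_n = 14 rad/s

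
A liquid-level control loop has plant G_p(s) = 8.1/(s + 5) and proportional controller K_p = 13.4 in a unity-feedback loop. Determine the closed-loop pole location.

Closed-loop transfer function: T(s) = K_p·G_p(s)/(1 + K_p·G_p(s)) = 108.5/(s + 5 + 108.5) = 108.5/(s + 113.5).
The closed-loop pole is at s = −113.5.

s = -113.5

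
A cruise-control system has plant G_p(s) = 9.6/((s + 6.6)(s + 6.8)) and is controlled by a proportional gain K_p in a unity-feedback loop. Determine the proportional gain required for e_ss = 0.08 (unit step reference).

Steady-state error for a unit step on this type-0 loop is 1/(1 + K_p·G_p(0)).
G_p(0) = 0.2139. Require 1/(1 + K_p·0.2139) = 0.08, so 1 + 0.2139·K_p = 12.5.
K_p = (12.5 − 1)/0.2139 = 53.8.

K_p = 53.8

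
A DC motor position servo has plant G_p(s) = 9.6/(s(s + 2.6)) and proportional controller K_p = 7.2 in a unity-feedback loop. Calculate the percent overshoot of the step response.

Closed-loop characteristic equation: s² + 2.6s + 69.12 = 0, so ω_n = 8.314 rad/s and ζ = 2.6/(2·8.314) = 0.1564.
%OS = 100·exp(−πζ/√(1−ζ²)) = 100·exp(−π·0.1564/√0.9755) = 60.8%.

60.8%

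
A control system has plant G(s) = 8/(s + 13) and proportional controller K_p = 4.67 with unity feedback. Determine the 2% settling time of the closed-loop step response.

Closed-loop transfer function: T(s) = K_p·G(s)/(1 + K_p·G(s)) = 37.36/(s + 13 + 37.36) = 37.36/(s + 50.36).
Time constant τ = 1/50.36 = 0.01986 s, so the 2% settling time is about 4τ = 0.0794 s.

T_s ≈ 0.0794 s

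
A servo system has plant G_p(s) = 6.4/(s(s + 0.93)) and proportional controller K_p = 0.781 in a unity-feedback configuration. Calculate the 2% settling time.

T_s ≈ 8.6 s

Closed-loop characteristic equation: s² + 0.93s + 4.998 = 0, so ω_n = 2.236 rad/s and ζ = 0.93/(2·2.236) = 0.208.
2% settling time T_s ≈ 4/(ζω_n) = 4/0.465 = 8.6 s.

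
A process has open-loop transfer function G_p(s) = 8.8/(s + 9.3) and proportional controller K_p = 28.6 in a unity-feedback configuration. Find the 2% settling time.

Closed-loop transfer function: T(s) = K_p·G_p(s)/(1 + K_p·G_p(s)) = 251.7/(s + 9.3 + 251.7) = 251.7/(s + 261).
Time constant τ = 1/261 = 0.003832 s, so the 2% settling time is about 4τ = 0.0153 s.

T_s ≈ 0.0153 s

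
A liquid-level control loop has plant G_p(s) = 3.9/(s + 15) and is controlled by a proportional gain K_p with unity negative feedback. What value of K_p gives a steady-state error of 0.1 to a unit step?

K_p = 34.6

The loop is type 0, so e_ss(step) = 1/(1 + K_pos) with K_pos = K_p·G_p(0).
G_p(0) = 0.26. Require 1/(1 + K_p·0.26) = 0.1, so 1 + 0.26·K_p = 10.
K_p = (10 − 1)/0.26 = 34.6.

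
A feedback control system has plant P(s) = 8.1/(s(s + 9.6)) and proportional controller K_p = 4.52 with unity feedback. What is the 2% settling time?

From 1 + K_pP(s) = 0: s² + 9.6s + 36.61 = 0 ⇒ ω_n = 6.051, ζ = 0.7933.
2% settling time T_s ≈ 4/(ζω_n) = 4/4.8 = 0.833 s.

T_s ≈ 0.833 s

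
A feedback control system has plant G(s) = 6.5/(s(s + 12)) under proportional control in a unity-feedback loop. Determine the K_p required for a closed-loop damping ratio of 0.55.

Closed-loop characteristic equation: s² + 12s + K_p·6.5 = 0.
So ω_n = √(6.5K_p) and 2ζω_n = 12, giving ζ = 12/(2√(6.5K_p)).
Setting ζ = 0.55: √(6.5K_p) = 12/(2·0.55) = 10.91, so K_p = 119/6.5 = 18.3.

K_p = 18.3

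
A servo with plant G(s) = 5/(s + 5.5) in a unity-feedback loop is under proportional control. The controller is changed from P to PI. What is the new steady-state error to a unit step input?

0

Adding integral action puts a pole at s = 0 in the forward path, raising the system type to 1; a type-1 loop has zero steady-state error to a step.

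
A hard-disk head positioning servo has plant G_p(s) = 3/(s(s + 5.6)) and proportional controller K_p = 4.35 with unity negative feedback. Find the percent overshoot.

From 1 + K_pG_p(s) = 0: s² + 5.6s + 13.05 = 0 ⇒ ω_n = 3.612, ζ = 0.7751.
%OS = 100·exp(−πζ/√(1−ζ²)) = 100·exp(−π·0.7751/√0.3992) = 2.12%.

2.12%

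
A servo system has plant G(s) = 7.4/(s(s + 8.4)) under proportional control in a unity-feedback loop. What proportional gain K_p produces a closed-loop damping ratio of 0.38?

K_p = 16.5

Closed-loop characteristic equation: s² + 8.4s + K_p·7.4 = 0.
So ω_n = √(7.4K_p) and 2ζω_n = 8.4, giving ζ = 8.4/(2√(7.4K_p)).
Setting ζ = 0.38: √(7.4K_p) = 8.4/(2·0.38) = 11.05, so K_p = 122.2/7.4 = 16.5.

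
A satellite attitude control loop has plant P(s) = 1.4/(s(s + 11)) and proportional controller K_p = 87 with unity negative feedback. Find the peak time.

The closed-loop denominator s² + 11s + 121.8 gives ω_n = √121.8 = 11.04 and ζ = 11/(2ω_n) = 0.4984.
Damped frequency ω_d = ω_n√(1−ζ²) = 9.568 rad/s, so peak time T_p = π/ω_d = 0.328 s.

T_p = 0.328 s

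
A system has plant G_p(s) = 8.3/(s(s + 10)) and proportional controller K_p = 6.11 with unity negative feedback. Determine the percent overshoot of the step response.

4.52%

From 1 + K_pG_p(s) = 0: s² + 10s + 50.71 = 0 ⇒ ω_n = 7.121, ζ = 0.7021.
%OS = 100·exp(−πζ/√(1−ζ²)) = 100·exp(−π·0.7021/√0.507) = 4.52%.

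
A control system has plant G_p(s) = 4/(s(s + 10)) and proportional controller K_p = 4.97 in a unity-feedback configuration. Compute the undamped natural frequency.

1 + K_p·G_p(s) = 0 gives s² + 10s + 19.88 = 0.
Matching s² + 2ζω_n s + ω_n²: ω_n = √19.88 = 4.459 rad/s and 2ζω_n = 10, so ζ = 10/(2·4.459) = 1.12.

ω_n = 4.46 rad/s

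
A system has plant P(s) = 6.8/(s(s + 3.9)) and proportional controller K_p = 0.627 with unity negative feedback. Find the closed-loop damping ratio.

ζ = 0.944

1 + K_p·P(s) = 0 gives s² + 3.9s + 4.264 = 0.
So ω_n² = 4.264 ⇒ ω_n = 2.065 rad/s, and ζ = 3.9/(2ω_n) = 0.944.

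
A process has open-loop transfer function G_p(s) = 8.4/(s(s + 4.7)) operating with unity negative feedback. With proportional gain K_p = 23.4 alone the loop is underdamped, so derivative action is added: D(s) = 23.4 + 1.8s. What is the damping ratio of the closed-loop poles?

Forward path: (23.4 + 1.8s)·8.4/(s(s+4.7)). The closed-loop characteristic equation is s² + (4.7 + 8.4·1.8)s + 8.4·23.4 = 0.
That is s² + 19.82s + 196.6 = 0, so ω_n = 14.02 rad/s and ζ = 19.82/(2·14.02) = 0.7068.

ζ = 0.707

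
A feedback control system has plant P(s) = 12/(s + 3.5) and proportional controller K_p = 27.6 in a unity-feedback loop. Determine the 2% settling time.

T_s ≈ 0.012 s

Closed-loop transfer function: T(s) = K_p·P(s)/(1 + K_p·P(s)) = 331.2/(s + 3.5 + 331.2) = 331.2/(s + 334.7).
Time constant τ = 1/334.7 = 0.002988 s, so the 2% settling time is about 4τ = 0.012 s.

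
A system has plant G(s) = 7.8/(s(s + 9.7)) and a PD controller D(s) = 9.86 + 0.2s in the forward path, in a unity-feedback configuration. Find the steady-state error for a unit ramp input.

0.126

The loop has one pole at the origin (type 1). Velocity error constant K_v = lim_{s→0} s·D(s)G(s) = 9.86·7.8/9.7 = 7.929.
Steady-state error to a unit ramp: e_ss = 1/K_v = 0.126.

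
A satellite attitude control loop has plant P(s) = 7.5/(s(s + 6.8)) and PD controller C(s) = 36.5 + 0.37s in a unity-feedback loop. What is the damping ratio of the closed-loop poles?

Forward path: (36.5 + 0.37s)·7.5/(s(s+6.8)). The closed-loop characteristic equation is s² + (6.8 + 7.5·0.37)s + 7.5·36.5 = 0.
That is s² + 9.575s + 273.8 = 0, so ω_n = 16.55 rad/s and ζ = 9.575/(2·16.55) = 0.2894.

ζ = 0.289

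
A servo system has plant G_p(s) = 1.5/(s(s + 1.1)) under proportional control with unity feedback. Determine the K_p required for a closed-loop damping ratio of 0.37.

K_p = 1.47

Closed-loop characteristic equation: s² + 1.1s + K_p·1.5 = 0.
So ω_n = √(1.5K_p) and 2ζω_n = 1.1, giving ζ = 1.1/(2√(1.5K_p)).
Setting ζ = 0.37: √(1.5K_p) = 1.1/(2·0.37) = 1.486, so K_p = 2.21/1.5 = 1.47.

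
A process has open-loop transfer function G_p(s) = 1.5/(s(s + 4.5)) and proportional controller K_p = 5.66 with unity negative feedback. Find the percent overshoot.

The closed-loop denominator s² + 4.5s + 8.49 gives ω_n = √8.49 = 2.914 and ζ = 4.5/(2ω_n) = 0.7722.
%OS = 100·exp(−πζ/√(1−ζ²)) = 100·exp(−π·0.7722/√0.4037) = 2.2%.

2.2%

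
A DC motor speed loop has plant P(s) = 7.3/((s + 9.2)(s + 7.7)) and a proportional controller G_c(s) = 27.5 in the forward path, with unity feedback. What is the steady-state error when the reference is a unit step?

The loop is type 0. Static position error constant K_pos = G_c(0)·P(0) = 27.5·0.103 = 2.834.
Steady-state error to a unit step: e_ss = 1/(1+K_pos) = 1/3.834 = 0.261.

0.261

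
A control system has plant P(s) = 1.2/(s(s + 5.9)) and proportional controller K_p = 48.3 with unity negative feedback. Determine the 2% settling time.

T_s ≈ 1.36 s

From 1 + K_pP(s) = 0: s² + 5.9s + 57.96 = 0 ⇒ ω_n = 7.613, ζ = 0.3875.
2% settling time T_s ≈ 4/(ζω_n) = 4/2.95 = 1.36 s.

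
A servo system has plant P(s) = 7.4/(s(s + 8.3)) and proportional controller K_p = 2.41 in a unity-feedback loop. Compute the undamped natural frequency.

1 + K_p·P(s) = 0 gives s² + 8.3s + 17.83 = 0.
Matching s² + 2ζω_n s + ω_n²: ω_n = √17.83 = 4.223 rad/s and 2ζω_n = 8.3, so ζ = 8.3/(2·4.223) = 0.983.

ω_n = 4.22 rad/s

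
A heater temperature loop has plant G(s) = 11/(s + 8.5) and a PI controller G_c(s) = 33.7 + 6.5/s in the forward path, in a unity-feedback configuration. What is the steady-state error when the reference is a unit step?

The open loop G_c(s)G(s) has a pole at the origin (type 1), so the static position error constant is infinite and e_ss = 1/(1+∞) = 0.

0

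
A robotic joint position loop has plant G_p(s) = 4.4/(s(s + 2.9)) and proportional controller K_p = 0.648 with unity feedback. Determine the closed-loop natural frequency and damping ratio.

ω_n = 1.69 rad/s, ζ = 0.859

The closed-loop denominator is s(s+2.9) + 0.648·4.4 = s² + 2.9s + 2.851.
So ω_n² = 2.851 ⇒ ω_n = 1.689 rad/s, and ζ = 2.9/(2ω_n) = 0.859.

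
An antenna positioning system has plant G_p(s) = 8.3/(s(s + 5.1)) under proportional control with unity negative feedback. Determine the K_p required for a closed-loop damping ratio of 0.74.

K_p = 1.43

Closed-loop characteristic equation: s² + 5.1s + K_p·8.3 = 0.
So ω_n = √(8.3K_p) and 2ζω_n = 5.1, giving ζ = 5.1/(2√(8.3K_p)).
Setting ζ = 0.74: √(8.3K_p) = 5.1/(2·0.74) = 3.446, so K_p = 11.87/8.3 = 1.43.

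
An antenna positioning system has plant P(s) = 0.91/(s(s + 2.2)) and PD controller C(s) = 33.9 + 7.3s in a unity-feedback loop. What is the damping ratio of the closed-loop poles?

ζ = 0.796

Forward path: (33.9 + 7.3s)·0.91/(s(s+2.2)). The closed-loop characteristic equation is s² + (2.2 + 0.91·7.3)s + 0.91·33.9 = 0.
That is s² + 8.843s + 30.85 = 0, so ω_n = 5.554 rad/s and ζ = 8.843/(2·5.554) = 0.7961.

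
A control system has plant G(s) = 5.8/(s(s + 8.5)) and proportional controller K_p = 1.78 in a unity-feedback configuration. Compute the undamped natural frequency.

ω_n = 3.21 rad/s

With unity feedback the closed-loop characteristic equation is s² + 8.5s + 1.78·5.8 = s² + 8.5s + 10.32 = 0.
Matching s² + 2ζω_n s + ω_n²: ω_n = √10.32 = 3.213 rad/s and 2ζω_n = 8.5, so ζ = 8.5/(2·3.213) = 1.32.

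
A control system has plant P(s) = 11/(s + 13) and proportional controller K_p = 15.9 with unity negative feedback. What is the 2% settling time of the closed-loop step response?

T_s ≈ 0.0213 s

Closed-loop transfer function: T(s) = K_p·P(s)/(1 + K_p·P(s)) = 174.9/(s + 13 + 174.9) = 174.9/(s + 187.9).
Time constant τ = 1/187.9 = 0.005322 s, so the 2% settling time is about 4τ = 0.0213 s.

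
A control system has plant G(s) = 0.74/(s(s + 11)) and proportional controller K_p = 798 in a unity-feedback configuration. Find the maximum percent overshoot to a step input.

48.2%

From 1 + K_pG(s) = 0: s² + 11s + 590.5 = 0 ⇒ ω_n = 24.3, ζ = 0.2263.
%OS = 100·exp(−πζ/√(1−ζ²)) = 100·exp(−π·0.2263/√0.9488) = 48.2%.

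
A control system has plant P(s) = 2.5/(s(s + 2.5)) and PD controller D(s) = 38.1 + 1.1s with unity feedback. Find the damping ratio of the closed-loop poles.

Forward path: (38.1 + 1.1s)·2.5/(s(s+2.5)). The closed-loop characteristic equation is s² + (2.5 + 2.5·1.1)s + 2.5·38.1 = 0.
That is s² + 5.25s + 95.25 = 0, so ω_n = 9.76 rad/s and ζ = 5.25/(2·9.76) = 0.269.

ζ = 0.269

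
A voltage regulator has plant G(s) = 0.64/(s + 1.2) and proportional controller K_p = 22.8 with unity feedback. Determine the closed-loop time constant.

τ = 0.0633 s

Closed-loop transfer function: T(s) = K_p·G(s)/(1 + K_p·G(s)) = 14.59/(s + 1.2 + 14.59) = 14.59/(s + 15.79).
Time constant τ = 1/15.79 = 0.0633 s.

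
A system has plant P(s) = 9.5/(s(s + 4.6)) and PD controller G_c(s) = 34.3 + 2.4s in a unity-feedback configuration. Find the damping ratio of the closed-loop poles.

ζ = 0.759

Forward path: (34.3 + 2.4s)·9.5/(s(s+4.6)). The closed-loop characteristic equation is s² + (4.6 + 9.5·2.4)s + 9.5·34.3 = 0.
That is s² + 27.4s + 325.8 = 0, so ω_n = 18.05 rad/s and ζ = 27.4/(2·18.05) = 0.7589.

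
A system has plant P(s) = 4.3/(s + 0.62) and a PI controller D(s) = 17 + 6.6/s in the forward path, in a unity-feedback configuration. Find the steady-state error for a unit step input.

0

The open loop D(s)P(s) has a pole at the origin (type 1), so the static position error constant is infinite and e_ss = 1/(1+∞) = 0.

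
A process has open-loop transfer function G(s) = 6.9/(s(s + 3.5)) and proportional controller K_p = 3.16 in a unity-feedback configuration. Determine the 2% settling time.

T_s ≈ 2.29 s

Closed-loop characteristic equation: s² + 3.5s + 21.8 = 0, so ω_n = 4.669 rad/s and ζ = 3.5/(2·4.669) = 0.3748.
2% settling time T_s ≈ 4/(ζω_n) = 4/1.75 = 2.29 s.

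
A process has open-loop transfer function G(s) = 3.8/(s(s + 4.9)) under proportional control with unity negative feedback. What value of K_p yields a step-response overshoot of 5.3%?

K_p = 3.39

From %OS = 100·exp(−πζ/√(1−ζ²)) = 5.3%, ζ = −ln(0.053)/√(π²+ln²(0.053)) = 0.683.
Characteristic equation s² + 4.9s + 3.8K_p = 0 gives ζ = 4.9/(2√(3.8K_p)).
Setting ζ = 0.683: √(3.8K_p) = 4.9/(2·0.683) = 3.587, so K_p = 12.87/3.8 = 3.39.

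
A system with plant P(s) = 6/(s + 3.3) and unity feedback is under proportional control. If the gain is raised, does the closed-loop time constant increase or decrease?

decrease

The closed-loop bandwidth 3.3+K_p·6 grows with K_p, so τ shrinks.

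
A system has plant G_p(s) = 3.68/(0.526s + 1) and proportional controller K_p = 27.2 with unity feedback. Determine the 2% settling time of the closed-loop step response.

Closed loop: T(s) = K_p·G_p/(1+K_p·G_p) = 100.1/(0.526s + 1 + 100.1), with pole at s = −(1 + 100.1)/0.526 = −192.2.
τ = 1/192.2 = 0.005203 s, so 2% settling time ≈ 4τ = 0.0208 s.

T_s ≈ 0.0208 s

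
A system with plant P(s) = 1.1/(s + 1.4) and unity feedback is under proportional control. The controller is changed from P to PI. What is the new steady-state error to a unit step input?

0

Adding integral action puts a pole at s = 0 in the forward path, raising the system type to 1; a type-1 loop has zero steady-state error to a step.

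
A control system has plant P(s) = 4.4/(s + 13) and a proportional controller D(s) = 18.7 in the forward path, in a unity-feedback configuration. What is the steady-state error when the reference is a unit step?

The loop is type 0. Static position error constant K_pos = D(0)·P(0) = 18.7·0.3385 = 6.329.
Steady-state error to a unit step: e_ss = 1/(1+K_pos) = 1/7.329 = 0.136.

0.136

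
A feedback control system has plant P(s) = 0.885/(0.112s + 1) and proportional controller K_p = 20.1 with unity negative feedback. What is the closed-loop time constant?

τ = 0.00596 s

Closed loop: T(s) = K_p·P/(1+K_p·P) = 17.79/(0.112s + 1 + 17.79), with pole at s = −(1 + 17.79)/0.112 = −167.8.
Closed-loop time constant τ = 1/167.8 = 0.00596 s.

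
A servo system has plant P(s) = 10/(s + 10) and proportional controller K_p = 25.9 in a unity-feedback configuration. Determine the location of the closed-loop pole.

s = -269

Closed-loop transfer function: T(s) = K_p·P(s)/(1 + K_p·P(s)) = 259/(s + 10 + 259) = 259/(s + 269).
The closed-loop pole is at s = −269.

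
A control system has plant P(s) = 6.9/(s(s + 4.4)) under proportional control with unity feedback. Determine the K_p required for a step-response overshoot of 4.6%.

From %OS = 100·exp(−πζ/√(1−ζ²)) = 4.6%, ζ = −ln(0.046)/√(π²+ln²(0.046)) = 0.7.
Characteristic equation s² + 4.4s + 6.9K_p = 0 gives ζ = 4.4/(2√(6.9K_p)).
Setting ζ = 0.7: √(6.9K_p) = 4.4/(2·0.7) = 3.143, so K_p = 9.878/6.9 = 1.43.

K_p = 1.43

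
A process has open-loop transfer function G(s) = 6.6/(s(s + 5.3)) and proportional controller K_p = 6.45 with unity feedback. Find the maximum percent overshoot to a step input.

The closed-loop denominator s² + 5.3s + 42.57 gives ω_n = √42.57 = 6.525 and ζ = 5.3/(2ω_n) = 0.4062.
%OS = 100·exp(−πζ/√(1−ζ²)) = 100·exp(−π·0.4062/√0.835) = 24.8%.

24.8%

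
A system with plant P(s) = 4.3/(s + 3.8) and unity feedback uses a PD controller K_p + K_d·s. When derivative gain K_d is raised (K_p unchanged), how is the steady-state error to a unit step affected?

At s = 0 the derivative term contributes nothing: C(0) = K_p regardless of K_d, so K_pos = K_p·P(0) and e_ss are unchanged.

unchanged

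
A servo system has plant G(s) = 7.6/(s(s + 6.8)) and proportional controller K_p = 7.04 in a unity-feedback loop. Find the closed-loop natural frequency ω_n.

ω_n = 7.31 rad/s

The closed-loop denominator is s(s+6.8) + 7.04·7.6 = s² + 6.8s + 53.5.
So ω_n² = 53.5 ⇒ ω_n = 7.315 rad/s, and ζ = 6.8/(2ω_n) = 0.465.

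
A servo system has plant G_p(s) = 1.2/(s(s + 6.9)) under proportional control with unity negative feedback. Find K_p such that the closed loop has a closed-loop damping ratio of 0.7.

Closed-loop characteristic equation: s² + 6.9s + K_p·1.2 = 0.
So ω_n = √(1.2K_p) and 2ζω_n = 6.9, giving ζ = 6.9/(2√(1.2K_p)).
Setting ζ = 0.7: √(1.2K_p) = 6.9/(2·0.7) = 4.929, so K_p = 24.29/1.2 = 20.2.

K_p = 20.2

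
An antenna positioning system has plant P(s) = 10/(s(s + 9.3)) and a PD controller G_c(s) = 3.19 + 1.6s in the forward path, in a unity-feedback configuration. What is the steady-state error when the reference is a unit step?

The open loop G_c(s)P(s) has a pole at the origin (type 1), so the static position error constant is infinite and e_ss = 1/(1+∞) = 0.

0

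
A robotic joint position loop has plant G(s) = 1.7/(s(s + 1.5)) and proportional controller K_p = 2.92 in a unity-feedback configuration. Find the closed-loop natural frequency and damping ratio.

With unity feedback the closed-loop characteristic equation is s² + 1.5s + 2.92·1.7 = s² + 1.5s + 4.964 = 0.
So ω_n² = 4.964 ⇒ ω_n = 2.228 rad/s, and ζ = 1.5/(2ω_n) = 0.337.

ω_n = 2.23 rad/s, ζ = 0.337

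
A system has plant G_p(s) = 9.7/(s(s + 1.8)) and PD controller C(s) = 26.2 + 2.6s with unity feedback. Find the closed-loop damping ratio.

ζ = 0.847

Forward path: (26.2 + 2.6s)·9.7/(s(s+1.8)). The closed-loop characteristic equation is s² + (1.8 + 9.7·2.6)s + 9.7·26.2 = 0.
That is s² + 27.02s + 254.1 = 0, so ω_n = 15.94 rad/s and ζ = 27.02/(2·15.94) = 0.8475.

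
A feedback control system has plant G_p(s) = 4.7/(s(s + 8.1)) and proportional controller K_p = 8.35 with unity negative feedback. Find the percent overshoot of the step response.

Closed-loop characteristic equation: s² + 8.1s + 39.24 = 0, so ω_n = 6.265 rad/s and ζ = 8.1/(2·6.265) = 0.6465.
%OS = 100·exp(−πζ/√(1−ζ²)) = 100·exp(−π·0.6465/√0.582) = 6.98%.

6.98%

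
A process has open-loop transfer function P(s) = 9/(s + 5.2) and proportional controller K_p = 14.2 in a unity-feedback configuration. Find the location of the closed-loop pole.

s = -133

Closed-loop transfer function: T(s) = K_p·P(s)/(1 + K_p·P(s)) = 127.8/(s + 5.2 + 127.8) = 127.8/(s + 133).
The closed-loop pole is at s = −133.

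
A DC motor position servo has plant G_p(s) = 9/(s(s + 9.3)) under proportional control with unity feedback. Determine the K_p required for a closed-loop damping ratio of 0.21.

K_p = 54.5

Closed-loop characteristic equation: s² + 9.3s + K_p·9 = 0.
So ω_n = √(9K_p) and 2ζω_n = 9.3, giving ζ = 9.3/(2√(9K_p)).
Setting ζ = 0.21: √(9K_p) = 9.3/(2·0.21) = 22.14, so K_p = 490.3/9 = 54.5.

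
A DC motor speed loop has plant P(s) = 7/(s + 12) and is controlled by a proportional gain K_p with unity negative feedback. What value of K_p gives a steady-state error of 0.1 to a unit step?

K_p = 15.4

The loop is type 0, so e_ss(step) = 1/(1 + K_pos) with K_pos = K_p·P(0).
P(0) = 0.5833. Require 1/(1 + K_p·0.5833) = 0.1, so 1 + 0.5833·K_p = 10.
K_p = (10 − 1)/0.5833 = 15.4.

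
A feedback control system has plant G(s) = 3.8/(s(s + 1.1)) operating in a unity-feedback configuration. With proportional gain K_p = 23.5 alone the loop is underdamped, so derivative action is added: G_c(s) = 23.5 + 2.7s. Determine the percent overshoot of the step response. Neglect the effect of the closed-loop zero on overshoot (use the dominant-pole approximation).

9.42%

Forward path: (23.5 + 2.7s)·3.8/(s(s+1.1)). The closed-loop characteristic equation is s² + (1.1 + 3.8·2.7)s + 3.8·23.5 = 0.
That is s² + 11.36s + 89.3 = 0, so ω_n = 9.45 rad/s and ζ = 11.36/(2·9.45) = 0.6011.
%OS = 100·exp(−πζ/√(1−ζ²)) = 9.42%.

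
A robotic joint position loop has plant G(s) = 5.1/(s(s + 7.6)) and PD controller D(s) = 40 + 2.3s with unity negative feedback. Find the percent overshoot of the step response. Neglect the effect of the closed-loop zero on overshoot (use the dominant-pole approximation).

Forward path: (40 + 2.3s)·5.1/(s(s+7.6)). The closed-loop characteristic equation is s² + (7.6 + 5.1·2.3)s + 5.1·40 = 0.
That is s² + 19.33s + 204 = 0, so ω_n = 14.28 rad/s and ζ = 19.33/(2·14.28) = 0.6767.
%OS = 100·exp(−πζ/√(1−ζ²)) = 5.57%.

5.57%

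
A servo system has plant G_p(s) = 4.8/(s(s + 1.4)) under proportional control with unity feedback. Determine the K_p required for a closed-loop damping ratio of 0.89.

K_p = 0.129

Closed-loop characteristic equation: s² + 1.4s + K_p·4.8 = 0.
So ω_n = √(4.8K_p) and 2ζω_n = 1.4, giving ζ = 1.4/(2√(4.8K_p)).
Setting ζ = 0.89: √(4.8K_p) = 1.4/(2·0.89) = 0.7865, so K_p = 0.6186/4.8 = 0.129.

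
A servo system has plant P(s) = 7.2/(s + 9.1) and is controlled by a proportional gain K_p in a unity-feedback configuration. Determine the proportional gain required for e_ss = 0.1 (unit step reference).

K_p = 11.4

Steady-state error for a unit step on this type-0 loop is 1/(1 + K_p·P(0)).
P(0) = 0.7912. Require 1/(1 + K_p·0.7912) = 0.1, so 1 + 0.7912·K_p = 10.
K_p = (10 − 1)/0.7912 = 11.4.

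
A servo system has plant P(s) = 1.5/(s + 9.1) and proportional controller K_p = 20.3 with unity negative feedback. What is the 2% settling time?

Closed-loop transfer function: T(s) = K_p·P(s)/(1 + K_p·P(s)) = 30.45/(s + 9.1 + 30.45) = 30.45/(s + 39.55).
Time constant τ = 1/39.55 = 0.02528 s, so the 2% settling time is about 4τ = 0.101 s.

T_s ≈ 0.101 s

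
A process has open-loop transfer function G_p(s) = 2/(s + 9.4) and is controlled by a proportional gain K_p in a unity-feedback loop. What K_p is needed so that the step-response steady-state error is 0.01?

K_p = 465

The loop is type 0, so e_ss(step) = 1/(1 + K_pos) with K_pos = K_p·G_p(0).
G_p(0) = 0.2128. Require 1/(1 + K_p·0.2128) = 0.01, so 1 + 0.2128·K_p = 100.
K_p = (100 − 1)/0.2128 = 465.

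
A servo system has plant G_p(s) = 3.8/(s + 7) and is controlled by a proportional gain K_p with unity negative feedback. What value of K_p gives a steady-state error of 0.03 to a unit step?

K_p = 59.6

The loop is type 0, so e_ss(step) = 1/(1 + K_pos) with K_pos = K_p·G_p(0).
G_p(0) = 0.5429. Require 1/(1 + K_p·0.5429) = 0.03, so 1 + 0.5429·K_p = 33.33.
K_p = (33.33 − 1)/0.5429 = 59.6.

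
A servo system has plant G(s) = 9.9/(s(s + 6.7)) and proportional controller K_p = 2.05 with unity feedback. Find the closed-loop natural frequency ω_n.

With unity feedback the closed-loop characteristic equation is s² + 6.7s + 2.05·9.9 = s² + 6.7s + 20.29 = 0.
Matching s² + 2ζω_n s + ω_n²: ω_n = √20.29 = 4.505 rad/s and 2ζω_n = 6.7, so ζ = 6.7/(2·4.505) = 0.744.

ω_n = 4.5 rad/s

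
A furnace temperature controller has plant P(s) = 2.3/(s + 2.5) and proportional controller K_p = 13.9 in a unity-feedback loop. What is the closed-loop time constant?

Closed-loop transfer function: T(s) = K_p·P(s)/(1 + K_p·P(s)) = 31.97/(s + 2.5 + 31.97) = 31.97/(s + 34.47).
Time constant τ = 1/34.47 = 0.029 s.

τ = 0.029 s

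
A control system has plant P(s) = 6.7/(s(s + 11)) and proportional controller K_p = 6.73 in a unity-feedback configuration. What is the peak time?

T_p = 0.815 s

Closed-loop characteristic equation: s² + 11s + 45.09 = 0, so ω_n = 6.715 rad/s and ζ = 11/(2·6.715) = 0.8191.
Damped frequency ω_d = ω_n√(1−ζ²) = 3.852 rad/s, so peak time T_p = π/ω_d = 0.815 s.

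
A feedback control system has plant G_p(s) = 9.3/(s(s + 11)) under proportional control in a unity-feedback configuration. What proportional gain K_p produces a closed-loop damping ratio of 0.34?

K_p = 28.1

Closed-loop characteristic equation: s² + 11s + K_p·9.3 = 0.
So ω_n = √(9.3K_p) and 2ζω_n = 11, giving ζ = 11/(2√(9.3K_p)).
Setting ζ = 0.34: √(9.3K_p) = 11/(2·0.34) = 16.18, so K_p = 261.7/9.3 = 28.1.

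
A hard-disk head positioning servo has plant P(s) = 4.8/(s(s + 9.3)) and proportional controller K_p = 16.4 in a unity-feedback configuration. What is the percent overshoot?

14.5%

Closed-loop characteristic equation: s² + 9.3s + 78.72 = 0, so ω_n = 8.872 rad/s and ζ = 9.3/(2·8.872) = 0.5241.
%OS = 100·exp(−πζ/√(1−ζ²)) = 100·exp(−π·0.5241/√0.7253) = 14.5%.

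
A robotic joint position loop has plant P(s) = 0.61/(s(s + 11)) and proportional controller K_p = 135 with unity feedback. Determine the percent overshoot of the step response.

9.13%

The closed-loop denominator s² + 11s + 82.35 gives ω_n = √82.35 = 9.075 and ζ = 11/(2ω_n) = 0.6061.
%OS = 100·exp(−πζ/√(1−ζ²)) = 100·exp(−π·0.6061/√0.6327) = 9.13%.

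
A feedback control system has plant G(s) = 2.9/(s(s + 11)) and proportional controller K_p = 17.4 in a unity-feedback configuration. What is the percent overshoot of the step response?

The closed-loop denominator s² + 11s + 50.46 gives ω_n = √50.46 = 7.104 and ζ = 11/(2ω_n) = 0.7743.
%OS = 100·exp(−πζ/√(1−ζ²)) = 100·exp(−π·0.7743/√0.4005) = 2.14%.

2.14%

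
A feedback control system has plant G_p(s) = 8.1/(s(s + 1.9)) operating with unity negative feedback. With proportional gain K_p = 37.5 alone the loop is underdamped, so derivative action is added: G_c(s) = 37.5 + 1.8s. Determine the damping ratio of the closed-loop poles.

Forward path: (37.5 + 1.8s)·8.1/(s(s+1.9)). The closed-loop characteristic equation is s² + (1.9 + 8.1·1.8)s + 8.1·37.5 = 0.
That is s² + 16.48s + 303.8 = 0, so ω_n = 17.43 rad/s and ζ = 16.48/(2·17.43) = 0.4728.

ζ = 0.473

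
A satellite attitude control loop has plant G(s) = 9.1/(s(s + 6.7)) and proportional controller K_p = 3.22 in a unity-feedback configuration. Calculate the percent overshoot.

8.42%

From 1 + K_pG(s) = 0: s² + 6.7s + 29.3 = 0 ⇒ ω_n = 5.413, ζ = 0.6189.
%OS = 100·exp(−πζ/√(1−ζ²)) = 100·exp(−π·0.6189/√0.617) = 8.42%.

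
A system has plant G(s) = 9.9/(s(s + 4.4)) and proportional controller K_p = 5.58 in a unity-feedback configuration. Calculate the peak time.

T_p = 0.443 s

From 1 + K_pG(s) = 0: s² + 4.4s + 55.24 = 0 ⇒ ω_n = 7.432, ζ = 0.296.
Damped frequency ω_d = ω_n√(1−ζ²) = 7.099 rad/s, so peak time T_p = π/ω_d = 0.443 s.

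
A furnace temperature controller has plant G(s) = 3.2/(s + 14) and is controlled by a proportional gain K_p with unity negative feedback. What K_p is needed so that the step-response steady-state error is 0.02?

For a type-0 loop with proportional control, e_ss = 1/(1 + K_p·G(0)).
G(0) = 0.2286. Require 1/(1 + K_p·0.2286) = 0.02, so 1 + 0.2286·K_p = 50.
K_p = (50 − 1)/0.2286 = 214.

K_p = 214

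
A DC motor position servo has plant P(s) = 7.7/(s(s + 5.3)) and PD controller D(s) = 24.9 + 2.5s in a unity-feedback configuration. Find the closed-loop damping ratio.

ζ = 0.886

Forward path: (24.9 + 2.5s)·7.7/(s(s+5.3)). The closed-loop characteristic equation is s² + (5.3 + 7.7·2.5)s + 7.7·24.9 = 0.
That is s² + 24.55s + 191.7 = 0, so ω_n = 13.85 rad/s and ζ = 24.55/(2·13.85) = 0.8865.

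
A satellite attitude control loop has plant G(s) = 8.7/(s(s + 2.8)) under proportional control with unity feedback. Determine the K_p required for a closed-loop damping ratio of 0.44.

Closed-loop characteristic equation: s² + 2.8s + K_p·8.7 = 0.
So ω_n = √(8.7K_p) and 2ζω_n = 2.8, giving ζ = 2.8/(2√(8.7K_p)).
Setting ζ = 0.44: √(8.7K_p) = 2.8/(2·0.44) = 3.182, so K_p = 10.12/8.7 = 1.16.

K_p = 1.16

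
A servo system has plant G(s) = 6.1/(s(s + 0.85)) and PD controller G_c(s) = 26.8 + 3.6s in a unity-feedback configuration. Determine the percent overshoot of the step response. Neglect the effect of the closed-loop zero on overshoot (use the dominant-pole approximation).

0.203%

Forward path: (26.8 + 3.6s)·6.1/(s(s+0.85)). The closed-loop characteristic equation is s² + (0.85 + 6.1·3.6)s + 6.1·26.8 = 0.
That is s² + 22.81s + 163.5 = 0, so ω_n = 12.79 rad/s and ζ = 22.81/(2·12.79) = 0.892.
%OS = 100·exp(−πζ/√(1−ζ²)) = 0.203%.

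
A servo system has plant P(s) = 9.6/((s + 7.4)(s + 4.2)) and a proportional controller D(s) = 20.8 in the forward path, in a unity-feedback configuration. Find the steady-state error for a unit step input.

The loop is type 0. Static position error constant K_pos = D(0)·P(0) = 20.8·0.3089 = 6.425.
Steady-state error to a unit step: e_ss = 1/(1+K_pos) = 1/7.425 = 0.135.

0.135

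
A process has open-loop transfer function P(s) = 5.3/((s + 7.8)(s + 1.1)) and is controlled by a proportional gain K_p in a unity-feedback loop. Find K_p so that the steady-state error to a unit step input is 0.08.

K_p = 18.6

Steady-state error for a unit step on this type-0 loop is 1/(1 + K_p·P(0)).
P(0) = 0.6177. Require 1/(1 + K_p·0.6177) = 0.08, so 1 + 0.6177·K_p = 12.5.
K_p = (12.5 − 1)/0.6177 = 18.6.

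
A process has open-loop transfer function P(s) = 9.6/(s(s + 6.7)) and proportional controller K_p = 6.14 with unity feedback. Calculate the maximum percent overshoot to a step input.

21.8%

Closed-loop characteristic equation: s² + 6.7s + 58.94 = 0, so ω_n = 7.677 rad/s and ζ = 6.7/(2·7.677) = 0.4363.
%OS = 100·exp(−πζ/√(1−ζ²)) = 100·exp(−π·0.4363/√0.8096) = 21.8%.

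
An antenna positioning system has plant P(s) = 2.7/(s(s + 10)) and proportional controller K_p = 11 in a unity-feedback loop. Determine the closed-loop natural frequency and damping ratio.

ω_n = 5.45 rad/s, ζ = 0.917

With unity feedback the closed-loop characteristic equation is s² + 10s + 11·2.7 = s² + 10s + 29.7 = 0.
Matching s² + 2ζω_n s + ω_n²: ω_n = √29.7 = 5.45 rad/s and 2ζω_n = 10, so ζ = 10/(2·5.45) = 0.917.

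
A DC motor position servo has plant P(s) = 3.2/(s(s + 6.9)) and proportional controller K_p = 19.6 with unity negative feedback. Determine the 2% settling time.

T_s ≈ 1.16 s

Closed-loop characteristic equation: s² + 6.9s + 62.72 = 0, so ω_n = 7.92 rad/s and ζ = 6.9/(2·7.92) = 0.4356.
2% settling time T_s ≈ 4/(ζω_n) = 4/3.45 = 1.16 s.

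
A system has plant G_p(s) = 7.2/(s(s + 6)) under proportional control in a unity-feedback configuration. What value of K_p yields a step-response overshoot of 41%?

From %OS = 100·exp(−πζ/√(1−ζ²)) = 41%, ζ = −ln(0.41)/√(π²+ln²(0.41)) = 0.273.
Characteristic equation s² + 6s + 7.2K_p = 0 gives ζ = 6/(2√(7.2K_p)).
Setting ζ = 0.273: √(7.2K_p) = 6/(2·0.273) = 10.99, so K_p = 120.7/7.2 = 16.8.

K_p = 16.8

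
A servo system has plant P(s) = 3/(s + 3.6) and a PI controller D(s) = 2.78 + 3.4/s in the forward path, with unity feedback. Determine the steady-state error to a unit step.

The open loop D(s)P(s) has a pole at the origin (type 1), so the static position error constant is infinite and e_ss = 1/(1+∞) = 0.

0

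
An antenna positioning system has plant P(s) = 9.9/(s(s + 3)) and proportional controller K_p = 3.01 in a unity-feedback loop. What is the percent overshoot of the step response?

The closed-loop denominator s² + 3s + 29.8 gives ω_n = √29.8 = 5.459 and ζ = 3/(2ω_n) = 0.2748.
%OS = 100·exp(−πζ/√(1−ζ²)) = 100·exp(−π·0.2748/√0.9245) = 40.7%.

40.7%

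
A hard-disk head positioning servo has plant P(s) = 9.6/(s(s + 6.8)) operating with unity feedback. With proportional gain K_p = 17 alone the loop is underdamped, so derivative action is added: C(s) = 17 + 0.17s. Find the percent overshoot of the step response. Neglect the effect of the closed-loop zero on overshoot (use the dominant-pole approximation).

33.3%

Forward path: (17 + 0.17s)·9.6/(s(s+6.8)). The closed-loop characteristic equation is s² + (6.8 + 9.6·0.17)s + 9.6·17 = 0.
That is s² + 8.432s + 163.2 = 0, so ω_n = 12.77 rad/s and ζ = 8.432/(2·12.77) = 0.33.
%OS = 100·exp(−πζ/√(1−ζ²)) = 33.3%.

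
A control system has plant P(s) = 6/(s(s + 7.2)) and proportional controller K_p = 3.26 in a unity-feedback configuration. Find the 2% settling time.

T_s ≈ 1.11 s

From 1 + K_pP(s) = 0: s² + 7.2s + 19.56 = 0 ⇒ ω_n = 4.423, ζ = 0.814.
2% settling time T_s ≈ 4/(ζω_n) = 4/3.6 = 1.11 s.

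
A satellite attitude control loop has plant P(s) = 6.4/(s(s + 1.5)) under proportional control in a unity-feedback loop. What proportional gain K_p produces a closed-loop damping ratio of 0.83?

K_p = 0.128

Closed-loop characteristic equation: s² + 1.5s + K_p·6.4 = 0.
So ω_n = √(6.4K_p) and 2ζω_n = 1.5, giving ζ = 1.5/(2√(6.4K_p)).
Setting ζ = 0.83: √(6.4K_p) = 1.5/(2·0.83) = 0.9036, so K_p = 0.8165/6.4 = 0.128.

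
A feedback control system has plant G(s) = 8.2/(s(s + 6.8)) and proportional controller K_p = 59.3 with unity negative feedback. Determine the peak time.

The closed-loop denominator s² + 6.8s + 486.3 gives ω_n = √486.3 = 22.05 and ζ = 6.8/(2ω_n) = 0.1542.
Damped frequency ω_d = ω_n√(1−ζ²) = 21.79 rad/s, so peak time T_p = π/ω_d = 0.144 s.

T_p = 0.144 s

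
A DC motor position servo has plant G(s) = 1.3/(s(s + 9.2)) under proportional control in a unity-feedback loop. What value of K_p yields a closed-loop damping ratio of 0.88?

K_p = 21

Closed-loop characteristic equation: s² + 9.2s + K_p·1.3 = 0.
So ω_n = √(1.3K_p) and 2ζω_n = 9.2, giving ζ = 9.2/(2√(1.3K_p)).
Setting ζ = 0.88: √(1.3K_p) = 9.2/(2·0.88) = 5.227, so K_p = 27.32/1.3 = 21.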